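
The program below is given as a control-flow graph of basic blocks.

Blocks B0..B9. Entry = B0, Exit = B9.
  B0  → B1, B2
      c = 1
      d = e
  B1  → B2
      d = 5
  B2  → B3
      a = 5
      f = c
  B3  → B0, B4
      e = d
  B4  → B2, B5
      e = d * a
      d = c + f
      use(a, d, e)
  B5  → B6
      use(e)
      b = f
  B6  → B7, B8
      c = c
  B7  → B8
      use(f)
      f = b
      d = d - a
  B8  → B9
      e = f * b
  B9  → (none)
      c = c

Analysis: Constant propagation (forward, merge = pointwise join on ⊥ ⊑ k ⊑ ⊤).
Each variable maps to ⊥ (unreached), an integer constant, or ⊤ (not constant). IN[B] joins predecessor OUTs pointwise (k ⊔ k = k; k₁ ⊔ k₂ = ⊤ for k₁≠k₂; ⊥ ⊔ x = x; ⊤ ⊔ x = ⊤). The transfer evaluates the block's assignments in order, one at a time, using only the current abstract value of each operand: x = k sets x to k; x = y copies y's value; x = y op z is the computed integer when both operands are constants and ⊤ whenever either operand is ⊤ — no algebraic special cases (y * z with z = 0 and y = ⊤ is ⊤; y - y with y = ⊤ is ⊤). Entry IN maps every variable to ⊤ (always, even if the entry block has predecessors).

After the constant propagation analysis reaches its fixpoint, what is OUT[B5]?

Answer: {a: 5, b: 1, c: 1, d: 2, e: ⊤, f: 1}

Derivation:
Converged values:
  B0:  IN=(all ⊤)  OUT={c:1; rest ⊤}
  B1:  IN={c:1; rest ⊤}  OUT={c:1, d:5; rest ⊤}
  B2:  IN={c:1; rest ⊤}  OUT={a:5, c:1, f:1; rest ⊤}
  B3:  IN={a:5, c:1, f:1; rest ⊤}  OUT={a:5, c:1, f:1; rest ⊤}
  B4:  IN={a:5, c:1, f:1; rest ⊤}  OUT={a:5, c:1, d:2, f:1; rest ⊤}
  B5:  IN={a:5, c:1, d:2, f:1; rest ⊤}  OUT={a:5, b:1, c:1, d:2, f:1; rest ⊤}
  B6:  IN={a:5, b:1, c:1, d:2, f:1; rest ⊤}  OUT={a:5, b:1, c:1, d:2, f:1; rest ⊤}
  B7:  IN={a:5, b:1, c:1, d:2, f:1; rest ⊤}  OUT={a:5, b:1, c:1, d:-3, f:1; rest ⊤}
  B8:  IN={a:5, b:1, c:1, f:1; rest ⊤}  OUT={a:5, b:1, c:1, e:1, f:1; rest ⊤}
  B9:  IN={a:5, b:1, c:1, e:1, f:1; rest ⊤}  OUT={a:5, b:1, c:1, e:1, f:1; rest ⊤}

Merge at B5: IN[B5] = OUT[B4] = {a: 5, b: ⊤, c: 1, d: 2, e: ⊤, f: 1}
Applying B5's transfer function to that IN value gives OUT[B5] (row B5 above).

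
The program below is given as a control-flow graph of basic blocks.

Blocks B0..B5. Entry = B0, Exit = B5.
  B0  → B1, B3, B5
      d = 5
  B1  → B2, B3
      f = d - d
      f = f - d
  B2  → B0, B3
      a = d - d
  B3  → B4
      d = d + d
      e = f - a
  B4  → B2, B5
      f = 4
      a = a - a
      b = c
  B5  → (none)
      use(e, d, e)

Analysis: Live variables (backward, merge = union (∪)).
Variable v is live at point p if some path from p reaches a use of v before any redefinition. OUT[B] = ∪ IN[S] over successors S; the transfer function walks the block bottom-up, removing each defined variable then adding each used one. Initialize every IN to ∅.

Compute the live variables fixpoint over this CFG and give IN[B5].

Answer: {d, e}

Working:
Per-block solution:
  B0: | IN={a, c, e, f} | OUT={a, c, d, e, f}
  B1: | IN={a, c, d, e} | OUT={a, c, d, e, f}
  B2: | IN={c, d, e, f} | OUT={a, c, d, e, f}
  B3: | IN={a, c, d, f} | OUT={a, c, d, e}
  B4: | IN={a, c, d, e} | OUT={c, d, e, f}
  B5: | IN={d, e} | OUT={}

B5 is the boundary node: OUT[B5] = {}
Applying B5's transfer function to that OUT value gives IN[B5] (row B5 above).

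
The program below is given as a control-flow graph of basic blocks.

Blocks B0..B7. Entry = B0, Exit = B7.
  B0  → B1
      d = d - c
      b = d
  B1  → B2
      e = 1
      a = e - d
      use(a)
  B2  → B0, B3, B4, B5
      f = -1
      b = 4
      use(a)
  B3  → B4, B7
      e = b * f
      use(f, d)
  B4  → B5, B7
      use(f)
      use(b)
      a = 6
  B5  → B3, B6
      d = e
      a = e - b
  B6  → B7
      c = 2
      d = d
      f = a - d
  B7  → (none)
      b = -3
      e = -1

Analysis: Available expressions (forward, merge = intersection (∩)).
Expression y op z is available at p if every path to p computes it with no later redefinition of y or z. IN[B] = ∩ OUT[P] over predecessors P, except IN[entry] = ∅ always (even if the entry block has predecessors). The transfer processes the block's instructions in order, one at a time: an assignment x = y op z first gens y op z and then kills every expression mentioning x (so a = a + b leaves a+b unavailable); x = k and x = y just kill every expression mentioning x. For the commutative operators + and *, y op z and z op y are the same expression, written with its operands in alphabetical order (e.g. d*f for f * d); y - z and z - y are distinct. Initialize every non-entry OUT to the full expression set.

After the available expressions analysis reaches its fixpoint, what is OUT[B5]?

Fixpoint table:
  B0:   IN={}   OUT={}
  B1:   IN={}   OUT={e-d}
  B2:   IN={e-d}   OUT={e-d}
  B3:   IN={}   OUT={b*f}
  B4:   IN={}   OUT={}
  B5:   IN={}   OUT={e-b}
  B6:   IN={e-b}   OUT={a-d, e-b}
  B7:   IN={}   OUT={}

Merge at B5: IN[B5] = OUT[B2] ∩ OUT[B4] = {}
Applying B5's transfer function to that IN value gives OUT[B5] (row B5 above).

Answer: {e-b}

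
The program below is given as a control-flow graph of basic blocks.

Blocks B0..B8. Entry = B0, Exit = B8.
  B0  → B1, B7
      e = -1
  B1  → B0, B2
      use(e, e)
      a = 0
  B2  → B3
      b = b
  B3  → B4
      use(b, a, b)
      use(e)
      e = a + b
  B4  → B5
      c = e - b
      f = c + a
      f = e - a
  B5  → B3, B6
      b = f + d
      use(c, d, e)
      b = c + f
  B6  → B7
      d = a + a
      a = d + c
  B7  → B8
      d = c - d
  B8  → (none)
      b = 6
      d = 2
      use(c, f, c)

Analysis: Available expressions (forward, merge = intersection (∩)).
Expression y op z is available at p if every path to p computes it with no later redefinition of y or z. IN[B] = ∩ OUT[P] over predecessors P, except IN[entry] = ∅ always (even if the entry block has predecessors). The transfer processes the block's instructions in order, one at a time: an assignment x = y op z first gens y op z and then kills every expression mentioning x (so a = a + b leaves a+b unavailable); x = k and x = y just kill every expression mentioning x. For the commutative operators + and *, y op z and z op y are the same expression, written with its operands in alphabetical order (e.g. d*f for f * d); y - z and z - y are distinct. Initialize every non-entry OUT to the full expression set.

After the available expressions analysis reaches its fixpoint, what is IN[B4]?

Per-block solution:
  B0:  IN={}  OUT={}
  B1:  IN={}  OUT={}
  B2:  IN={}  OUT={}
  B3:  IN={}  OUT={a+b}
  B4:  IN={a+b}  OUT={a+b, a+c, e-a, e-b}
  B5:  IN={a+b, a+c, e-a, e-b}  OUT={a+c, c+f, d+f, e-a}
  B6:  IN={a+c, c+f, d+f, e-a}  OUT={c+d, c+f}
  B7:  IN={}  OUT={}
  B8:  IN={}  OUT={}

Merge at B4: IN[B4] = OUT[B3] = {a+b}

Answer: {a+b}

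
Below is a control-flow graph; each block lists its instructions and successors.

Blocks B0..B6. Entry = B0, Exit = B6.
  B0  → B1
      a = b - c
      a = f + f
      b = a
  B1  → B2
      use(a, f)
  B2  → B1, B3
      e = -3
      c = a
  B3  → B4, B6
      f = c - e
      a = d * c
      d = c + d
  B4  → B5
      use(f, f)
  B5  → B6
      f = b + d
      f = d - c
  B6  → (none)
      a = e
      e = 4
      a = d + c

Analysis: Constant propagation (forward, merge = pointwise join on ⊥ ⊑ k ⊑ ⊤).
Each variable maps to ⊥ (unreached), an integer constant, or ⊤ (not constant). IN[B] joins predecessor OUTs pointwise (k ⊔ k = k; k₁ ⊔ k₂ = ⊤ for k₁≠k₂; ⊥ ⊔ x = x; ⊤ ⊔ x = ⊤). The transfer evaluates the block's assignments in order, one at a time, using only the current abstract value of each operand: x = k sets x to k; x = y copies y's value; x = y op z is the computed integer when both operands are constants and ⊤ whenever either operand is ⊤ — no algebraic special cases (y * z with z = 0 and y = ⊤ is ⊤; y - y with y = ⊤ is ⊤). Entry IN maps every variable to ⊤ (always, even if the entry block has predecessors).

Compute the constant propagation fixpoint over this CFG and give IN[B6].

Per-block solution:
  B0:  IN=(all ⊤)  OUT=(all ⊤)
  B1:  IN=(all ⊤)  OUT=(all ⊤)
  B2:  IN=(all ⊤)  OUT={e:-3; rest ⊤}
  B3:  IN={e:-3; rest ⊤}  OUT={e:-3; rest ⊤}
  B4:  IN={e:-3; rest ⊤}  OUT={e:-3; rest ⊤}
  B5:  IN={e:-3; rest ⊤}  OUT={e:-3; rest ⊤}
  B6:  IN={e:-3; rest ⊤}  OUT={e:4; rest ⊤}

Merge at B6: IN[B6] = OUT[B3] ⊔ OUT[B5] = {a: ⊤, b: ⊤, c: ⊤, d: ⊤, e: -3, f: ⊤}

Answer: {a: ⊤, b: ⊤, c: ⊤, d: ⊤, e: -3, f: ⊤}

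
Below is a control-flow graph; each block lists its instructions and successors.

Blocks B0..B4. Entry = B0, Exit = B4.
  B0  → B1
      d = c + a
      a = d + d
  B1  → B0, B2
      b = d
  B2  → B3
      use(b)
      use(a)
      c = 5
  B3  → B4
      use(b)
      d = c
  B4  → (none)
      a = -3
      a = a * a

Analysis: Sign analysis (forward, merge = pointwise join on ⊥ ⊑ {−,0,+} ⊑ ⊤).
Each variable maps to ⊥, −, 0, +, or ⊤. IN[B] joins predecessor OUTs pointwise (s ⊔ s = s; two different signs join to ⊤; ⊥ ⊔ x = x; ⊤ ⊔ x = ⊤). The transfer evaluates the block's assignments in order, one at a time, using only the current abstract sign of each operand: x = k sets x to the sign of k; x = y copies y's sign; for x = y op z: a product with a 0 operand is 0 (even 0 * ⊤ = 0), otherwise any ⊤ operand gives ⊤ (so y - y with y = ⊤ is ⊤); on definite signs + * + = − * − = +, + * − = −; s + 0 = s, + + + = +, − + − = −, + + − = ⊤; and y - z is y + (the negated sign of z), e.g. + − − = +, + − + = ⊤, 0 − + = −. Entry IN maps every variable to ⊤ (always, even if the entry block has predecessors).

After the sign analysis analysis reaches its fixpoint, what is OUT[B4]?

Answer: {a: +, b: ⊤, c: +, d: +, e: ⊤, f: ⊤}

Derivation:
Per-block solution:
  B0:   IN=(all ⊤)   OUT=(all ⊤)
  B1:   IN=(all ⊤)   OUT=(all ⊤)
  B2:   IN=(all ⊤)   OUT={c:+; rest ⊤}
  B3:   IN={c:+; rest ⊤}   OUT={c:+, d:+; rest ⊤}
  B4:   IN={c:+, d:+; rest ⊤}   OUT={a:+, c:+, d:+; rest ⊤}

Merge at B4: IN[B4] = OUT[B3] = {a: ⊤, b: ⊤, c: +, d: +, e: ⊤, f: ⊤}
Applying B4's transfer function to that IN value gives OUT[B4] (row B4 above).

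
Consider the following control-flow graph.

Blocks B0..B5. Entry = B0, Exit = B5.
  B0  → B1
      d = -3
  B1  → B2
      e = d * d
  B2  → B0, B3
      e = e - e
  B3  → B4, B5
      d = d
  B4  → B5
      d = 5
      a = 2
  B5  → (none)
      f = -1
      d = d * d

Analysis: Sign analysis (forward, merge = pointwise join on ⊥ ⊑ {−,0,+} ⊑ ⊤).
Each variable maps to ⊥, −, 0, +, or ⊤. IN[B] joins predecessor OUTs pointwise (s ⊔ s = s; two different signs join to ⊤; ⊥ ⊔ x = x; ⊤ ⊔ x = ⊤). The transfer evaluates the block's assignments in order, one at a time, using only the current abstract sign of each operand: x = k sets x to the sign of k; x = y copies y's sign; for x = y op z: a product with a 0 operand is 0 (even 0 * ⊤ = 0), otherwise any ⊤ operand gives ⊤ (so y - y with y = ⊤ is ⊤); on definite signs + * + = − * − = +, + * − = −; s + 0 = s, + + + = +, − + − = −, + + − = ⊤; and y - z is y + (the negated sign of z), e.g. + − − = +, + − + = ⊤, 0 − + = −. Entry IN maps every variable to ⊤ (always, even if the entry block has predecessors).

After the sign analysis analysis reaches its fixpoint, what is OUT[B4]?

Per-block solution:
  B0: | IN=(all ⊤) | OUT={d:-; rest ⊤}
  B1: | IN={d:-; rest ⊤} | OUT={d:-, e:+; rest ⊤}
  B2: | IN={d:-, e:+; rest ⊤} | OUT={d:-; rest ⊤}
  B3: | IN={d:-; rest ⊤} | OUT={d:-; rest ⊤}
  B4: | IN={d:-; rest ⊤} | OUT={a:+, d:+; rest ⊤}
  B5: | IN=(all ⊤) | OUT={f:-; rest ⊤}

Merge at B4: IN[B4] = OUT[B3] = {a: ⊤, b: ⊤, c: ⊤, d: -, e: ⊤, f: ⊤}
Applying B4's transfer function to that IN value gives OUT[B4] (row B4 above).

Answer: {a: +, b: ⊤, c: ⊤, d: +, e: ⊤, f: ⊤}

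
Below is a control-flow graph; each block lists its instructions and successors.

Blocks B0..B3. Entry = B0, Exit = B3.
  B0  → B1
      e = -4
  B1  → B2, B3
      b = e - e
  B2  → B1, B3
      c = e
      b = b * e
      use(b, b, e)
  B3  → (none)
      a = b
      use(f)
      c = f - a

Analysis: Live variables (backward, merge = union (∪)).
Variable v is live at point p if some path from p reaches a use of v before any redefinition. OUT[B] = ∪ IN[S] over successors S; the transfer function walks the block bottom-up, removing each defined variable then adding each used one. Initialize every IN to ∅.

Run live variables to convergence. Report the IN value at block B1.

Converged values:
  B0: | IN={f} | OUT={e, f}
  B1: | IN={e, f} | OUT={b, e, f}
  B2: | IN={b, e, f} | OUT={b, e, f}
  B3: | IN={b, f} | OUT={}

Merge at B1: OUT[B1] = IN[B2] ⊔ IN[B3] = {b, e, f}
Applying B1's transfer function to that OUT value gives IN[B1] (row B1 above).

Answer: {e, f}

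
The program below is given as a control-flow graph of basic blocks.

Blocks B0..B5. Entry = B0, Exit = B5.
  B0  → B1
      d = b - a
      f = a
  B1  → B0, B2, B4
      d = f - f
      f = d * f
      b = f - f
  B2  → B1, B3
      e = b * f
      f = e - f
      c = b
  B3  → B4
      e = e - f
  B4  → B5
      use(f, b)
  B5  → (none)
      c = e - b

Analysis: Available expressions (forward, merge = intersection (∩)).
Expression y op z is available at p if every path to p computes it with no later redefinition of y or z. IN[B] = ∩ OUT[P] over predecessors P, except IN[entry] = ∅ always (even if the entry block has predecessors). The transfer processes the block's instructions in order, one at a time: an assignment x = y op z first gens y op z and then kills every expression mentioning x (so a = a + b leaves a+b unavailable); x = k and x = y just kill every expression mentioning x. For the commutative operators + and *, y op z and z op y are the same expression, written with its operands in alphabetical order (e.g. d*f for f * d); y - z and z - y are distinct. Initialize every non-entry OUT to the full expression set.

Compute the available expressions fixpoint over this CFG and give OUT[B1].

Per-block solution:
  B0: | IN={} | OUT={b-a}
  B1: | IN={} | OUT={f-f}
  B2: | IN={f-f} | OUT={}
  B3: | IN={} | OUT={}
  B4: | IN={} | OUT={}
  B5: | IN={} | OUT={e-b}

Merge at B1: IN[B1] = OUT[B0] ∩ OUT[B2] = {}
Applying B1's transfer function to that IN value gives OUT[B1] (row B1 above).

Answer: {f-f}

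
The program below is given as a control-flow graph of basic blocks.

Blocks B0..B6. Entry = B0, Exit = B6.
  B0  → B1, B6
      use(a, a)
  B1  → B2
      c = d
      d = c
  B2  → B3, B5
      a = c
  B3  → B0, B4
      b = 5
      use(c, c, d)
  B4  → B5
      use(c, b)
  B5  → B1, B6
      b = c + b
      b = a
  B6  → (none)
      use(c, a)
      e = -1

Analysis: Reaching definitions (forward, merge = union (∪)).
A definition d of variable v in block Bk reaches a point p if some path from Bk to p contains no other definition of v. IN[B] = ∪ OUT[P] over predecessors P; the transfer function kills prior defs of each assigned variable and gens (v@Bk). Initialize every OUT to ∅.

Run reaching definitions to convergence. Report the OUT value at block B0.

Fixpoint table:
  B0: | IN={a@B2, b@B3, c@B1, d@B1} | OUT={a@B2, b@B3, c@B1, d@B1}
  B1: | IN={a@B2, b@B3, b@B5, c@B1, d@B1} | OUT={a@B2, b@B3, b@B5, c@B1, d@B1}
  B2: | IN={a@B2, b@B3, b@B5, c@B1, d@B1} | OUT={a@B2, b@B3, b@B5, c@B1, d@B1}
  B3: | IN={a@B2, b@B3, b@B5, c@B1, d@B1} | OUT={a@B2, b@B3, c@B1, d@B1}
  B4: | IN={a@B2, b@B3, c@B1, d@B1} | OUT={a@B2, b@B3, c@B1, d@B1}
  B5: | IN={a@B2, b@B3, b@B5, c@B1, d@B1} | OUT={a@B2, b@B5, c@B1, d@B1}
  B6: | IN={a@B2, b@B3, b@B5, c@B1, d@B1} | OUT={a@B2, b@B3, b@B5, c@B1, d@B1, e@B6}

Merge at B0 (entry node, so the boundary value {} is joined with the incoming edge(s)): IN[B0] = {} ⊔ OUT[B3] = {a@B2, b@B3, c@B1, d@B1}
Applying B0's transfer function to that IN value gives OUT[B0] (row B0 above).

Answer: {a@B2, b@B3, c@B1, d@B1}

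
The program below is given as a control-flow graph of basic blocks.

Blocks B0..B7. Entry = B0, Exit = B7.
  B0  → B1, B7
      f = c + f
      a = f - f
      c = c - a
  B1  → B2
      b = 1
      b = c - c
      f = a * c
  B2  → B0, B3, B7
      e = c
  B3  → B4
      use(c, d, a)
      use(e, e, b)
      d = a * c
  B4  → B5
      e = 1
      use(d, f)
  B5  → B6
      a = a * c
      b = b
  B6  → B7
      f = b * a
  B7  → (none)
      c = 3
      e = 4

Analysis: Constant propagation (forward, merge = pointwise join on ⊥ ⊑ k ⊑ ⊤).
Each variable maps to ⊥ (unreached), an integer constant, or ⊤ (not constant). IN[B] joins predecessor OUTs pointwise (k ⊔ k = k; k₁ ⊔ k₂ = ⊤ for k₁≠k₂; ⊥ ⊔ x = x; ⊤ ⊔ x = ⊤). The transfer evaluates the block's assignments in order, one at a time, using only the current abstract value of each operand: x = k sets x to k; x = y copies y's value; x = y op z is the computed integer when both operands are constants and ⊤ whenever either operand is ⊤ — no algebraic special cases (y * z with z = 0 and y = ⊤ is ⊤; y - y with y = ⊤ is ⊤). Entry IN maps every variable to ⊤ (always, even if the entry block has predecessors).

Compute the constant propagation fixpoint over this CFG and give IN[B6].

Per-block solution:
  B0: | IN=(all ⊤) | OUT=(all ⊤)
  B1: | IN=(all ⊤) | OUT=(all ⊤)
  B2: | IN=(all ⊤) | OUT=(all ⊤)
  B3: | IN=(all ⊤) | OUT=(all ⊤)
  B4: | IN=(all ⊤) | OUT={e:1; rest ⊤}
  B5: | IN={e:1; rest ⊤} | OUT={e:1; rest ⊤}
  B6: | IN={e:1; rest ⊤} | OUT={e:1; rest ⊤}
  B7: | IN=(all ⊤) | OUT={c:3, e:4; rest ⊤}

Merge at B6: IN[B6] = OUT[B5] = {a: ⊤, b: ⊤, c: ⊤, d: ⊤, e: 1, f: ⊤}

Answer: {a: ⊤, b: ⊤, c: ⊤, d: ⊤, e: 1, f: ⊤}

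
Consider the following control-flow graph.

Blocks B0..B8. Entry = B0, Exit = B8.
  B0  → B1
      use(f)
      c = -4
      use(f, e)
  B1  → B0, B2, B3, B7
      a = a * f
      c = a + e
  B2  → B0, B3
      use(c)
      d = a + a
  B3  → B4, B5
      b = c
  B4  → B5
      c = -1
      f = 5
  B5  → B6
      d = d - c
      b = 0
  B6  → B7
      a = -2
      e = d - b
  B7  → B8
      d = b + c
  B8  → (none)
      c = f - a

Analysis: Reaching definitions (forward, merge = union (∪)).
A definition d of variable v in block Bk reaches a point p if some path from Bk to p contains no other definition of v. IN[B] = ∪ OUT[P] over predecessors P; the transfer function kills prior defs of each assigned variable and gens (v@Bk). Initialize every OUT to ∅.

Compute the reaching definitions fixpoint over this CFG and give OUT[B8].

Fixpoint table:
  B0:  IN={a@B1, c@B1, d@B2}  OUT={a@B1, c@B0, d@B2}
  B1:  IN={a@B1, c@B0, d@B2}  OUT={a@B1, c@B1, d@B2}
  B2:  IN={a@B1, c@B1, d@B2}  OUT={a@B1, c@B1, d@B2}
  B3:  IN={a@B1, c@B1, d@B2}  OUT={a@B1, b@B3, c@B1, d@B2}
  B4:  IN={a@B1, b@B3, c@B1, d@B2}  OUT={a@B1, b@B3, c@B4, d@B2, f@B4}
  B5:  IN={a@B1, b@B3, c@B1, c@B4, d@B2, f@B4}  OUT={a@B1, b@B5, c@B1, c@B4, d@B5, f@B4}
  B6:  IN={a@B1, b@B5, c@B1, c@B4, d@B5, f@B4}  OUT={a@B6, b@B5, c@B1, c@B4, d@B5, e@B6, f@B4}
  B7:  IN={a@B1, a@B6, b@B5, c@B1, c@B4, d@B2, d@B5, e@B6, f@B4}  OUT={a@B1, a@B6, b@B5, c@B1, c@B4, d@B7, e@B6, f@B4}
  B8:  IN={a@B1, a@B6, b@B5, c@B1, c@B4, d@B7, e@B6, f@B4}  OUT={a@B1, a@B6, b@B5, c@B8, d@B7, e@B6, f@B4}

Merge at B8: IN[B8] = OUT[B7] = {a@B1, a@B6, b@B5, c@B1, c@B4, d@B7, e@B6, f@B4}
Applying B8's transfer function to that IN value gives OUT[B8] (row B8 above).

Answer: {a@B1, a@B6, b@B5, c@B8, d@B7, e@B6, f@B4}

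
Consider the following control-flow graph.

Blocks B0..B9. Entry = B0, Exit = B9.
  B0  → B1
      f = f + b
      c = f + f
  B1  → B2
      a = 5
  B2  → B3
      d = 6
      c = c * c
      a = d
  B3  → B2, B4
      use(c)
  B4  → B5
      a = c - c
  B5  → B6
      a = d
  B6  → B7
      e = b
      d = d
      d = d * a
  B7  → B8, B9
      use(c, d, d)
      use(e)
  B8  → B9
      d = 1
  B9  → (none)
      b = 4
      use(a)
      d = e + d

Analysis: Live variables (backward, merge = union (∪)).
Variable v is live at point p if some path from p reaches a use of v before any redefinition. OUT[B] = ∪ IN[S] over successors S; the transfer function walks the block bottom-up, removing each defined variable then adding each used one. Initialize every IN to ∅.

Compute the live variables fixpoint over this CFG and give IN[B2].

Answer: {b, c}

Working:
Per-block solution:
  B0:  IN={b, f}  OUT={b, c}
  B1:  IN={b, c}  OUT={b, c}
  B2:  IN={b, c}  OUT={b, c, d}
  B3:  IN={b, c, d}  OUT={b, c, d}
  B4:  IN={b, c, d}  OUT={b, c, d}
  B5:  IN={b, c, d}  OUT={a, b, c, d}
  B6:  IN={a, b, c, d}  OUT={a, c, d, e}
  B7:  IN={a, c, d, e}  OUT={a, d, e}
  B8:  IN={a, e}  OUT={a, d, e}
  B9:  IN={a, d, e}  OUT={}

Merge at B2: OUT[B2] = IN[B3] = {b, c, d}
Applying B2's transfer function to that OUT value gives IN[B2] (row B2 above).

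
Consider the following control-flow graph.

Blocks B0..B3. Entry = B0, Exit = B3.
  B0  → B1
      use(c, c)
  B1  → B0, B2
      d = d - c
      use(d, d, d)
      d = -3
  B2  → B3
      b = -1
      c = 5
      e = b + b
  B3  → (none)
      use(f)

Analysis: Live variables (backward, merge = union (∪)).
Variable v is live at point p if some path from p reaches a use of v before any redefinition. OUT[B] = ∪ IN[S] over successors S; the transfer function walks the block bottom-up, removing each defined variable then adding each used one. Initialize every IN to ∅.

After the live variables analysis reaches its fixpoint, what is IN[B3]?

Answer: {f}

Trace:
Fixpoint table:
  B0: | IN={c, d, f} | OUT={c, d, f}
  B1: | IN={c, d, f} | OUT={c, d, f}
  B2: | IN={f} | OUT={f}
  B3: | IN={f} | OUT={}

B3 is the boundary node: OUT[B3] = {}
Applying B3's transfer function to that OUT value gives IN[B3] (row B3 above).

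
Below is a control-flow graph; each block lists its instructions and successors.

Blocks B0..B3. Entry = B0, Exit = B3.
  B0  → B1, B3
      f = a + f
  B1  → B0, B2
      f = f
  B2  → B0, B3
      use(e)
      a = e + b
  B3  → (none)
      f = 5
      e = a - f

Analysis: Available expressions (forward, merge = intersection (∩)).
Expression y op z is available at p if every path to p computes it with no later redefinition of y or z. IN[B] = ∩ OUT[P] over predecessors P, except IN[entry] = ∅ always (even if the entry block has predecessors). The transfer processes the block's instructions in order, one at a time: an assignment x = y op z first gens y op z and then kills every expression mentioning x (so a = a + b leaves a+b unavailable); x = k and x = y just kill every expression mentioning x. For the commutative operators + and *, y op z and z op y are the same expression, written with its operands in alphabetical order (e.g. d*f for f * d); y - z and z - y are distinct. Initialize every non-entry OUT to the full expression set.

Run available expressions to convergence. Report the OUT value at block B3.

Answer: {a-f}

Trace:
Converged values:
  B0: | IN={} | OUT={}
  B1: | IN={} | OUT={}
  B2: | IN={} | OUT={b+e}
  B3: | IN={} | OUT={a-f}

Merge at B3: IN[B3] = OUT[B0] ∩ OUT[B2] = {}
Applying B3's transfer function to that IN value gives OUT[B3] (row B3 above).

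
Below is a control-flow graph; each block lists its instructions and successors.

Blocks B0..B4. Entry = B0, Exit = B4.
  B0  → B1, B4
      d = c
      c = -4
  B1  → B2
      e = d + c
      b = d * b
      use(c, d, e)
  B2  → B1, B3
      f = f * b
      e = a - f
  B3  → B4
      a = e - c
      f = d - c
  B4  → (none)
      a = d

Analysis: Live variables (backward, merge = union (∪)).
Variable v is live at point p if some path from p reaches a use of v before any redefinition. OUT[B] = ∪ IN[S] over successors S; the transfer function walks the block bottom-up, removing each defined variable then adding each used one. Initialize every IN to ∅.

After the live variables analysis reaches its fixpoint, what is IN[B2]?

Fixpoint table:
  B0:  IN={a, b, c, f}  OUT={a, b, c, d, f}
  B1:  IN={a, b, c, d, f}  OUT={a, b, c, d, f}
  B2:  IN={a, b, c, d, f}  OUT={a, b, c, d, e, f}
  B3:  IN={c, d, e}  OUT={d}
  B4:  IN={d}  OUT={}

Merge at B2: OUT[B2] = IN[B1] ⊔ IN[B3] = {a, b, c, d, e, f}
Applying B2's transfer function to that OUT value gives IN[B2] (row B2 above).

Answer: {a, b, c, d, f}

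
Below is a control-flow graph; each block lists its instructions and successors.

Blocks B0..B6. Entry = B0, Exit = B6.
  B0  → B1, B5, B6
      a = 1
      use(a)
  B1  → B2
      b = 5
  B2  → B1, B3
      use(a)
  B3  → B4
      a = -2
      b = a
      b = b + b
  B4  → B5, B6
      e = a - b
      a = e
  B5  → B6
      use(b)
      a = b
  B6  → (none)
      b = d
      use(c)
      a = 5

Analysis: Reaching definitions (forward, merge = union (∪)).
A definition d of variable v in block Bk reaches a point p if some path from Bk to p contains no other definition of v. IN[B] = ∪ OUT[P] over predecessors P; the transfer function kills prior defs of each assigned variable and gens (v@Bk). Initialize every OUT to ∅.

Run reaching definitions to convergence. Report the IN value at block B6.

Converged values:
  B0:  IN={}  OUT={a@B0}
  B1:  IN={a@B0, b@B1}  OUT={a@B0, b@B1}
  B2:  IN={a@B0, b@B1}  OUT={a@B0, b@B1}
  B3:  IN={a@B0, b@B1}  OUT={a@B3, b@B3}
  B4:  IN={a@B3, b@B3}  OUT={a@B4, b@B3, e@B4}
  B5:  IN={a@B0, a@B4, b@B3, e@B4}  OUT={a@B5, b@B3, e@B4}
  B6:  IN={a@B0, a@B4, a@B5, b@B3, e@B4}  OUT={a@B6, b@B6, e@B4}

Merge at B6: IN[B6] = OUT[B0] ⊔ OUT[B4] ⊔ OUT[B5] = {a@B0, a@B4, a@B5, b@B3, e@B4}

Answer: {a@B0, a@B4, a@B5, b@B3, e@B4}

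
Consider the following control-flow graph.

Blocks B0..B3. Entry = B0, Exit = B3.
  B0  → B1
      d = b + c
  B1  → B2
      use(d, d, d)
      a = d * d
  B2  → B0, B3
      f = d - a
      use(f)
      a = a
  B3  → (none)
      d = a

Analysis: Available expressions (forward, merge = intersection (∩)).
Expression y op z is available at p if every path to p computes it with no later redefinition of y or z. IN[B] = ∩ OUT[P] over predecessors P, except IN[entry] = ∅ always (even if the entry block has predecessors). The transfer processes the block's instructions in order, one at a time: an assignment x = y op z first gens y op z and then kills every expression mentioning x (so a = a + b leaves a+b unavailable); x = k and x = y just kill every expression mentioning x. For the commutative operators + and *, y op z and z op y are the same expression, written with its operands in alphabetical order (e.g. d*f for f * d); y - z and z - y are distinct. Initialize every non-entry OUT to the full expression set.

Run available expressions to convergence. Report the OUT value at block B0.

Answer: {b+c}

Working:
Fixpoint table:
  B0:  IN={}  OUT={b+c}
  B1:  IN={b+c}  OUT={b+c, d*d}
  B2:  IN={b+c, d*d}  OUT={b+c, d*d}
  B3:  IN={b+c, d*d}  OUT={b+c}

Merge at B0 (entry node, so the boundary value {} is joined with the incoming edge(s)): IN[B0] = {} ∩ OUT[B2] = {}
Applying B0's transfer function to that IN value gives OUT[B0] (row B0 above).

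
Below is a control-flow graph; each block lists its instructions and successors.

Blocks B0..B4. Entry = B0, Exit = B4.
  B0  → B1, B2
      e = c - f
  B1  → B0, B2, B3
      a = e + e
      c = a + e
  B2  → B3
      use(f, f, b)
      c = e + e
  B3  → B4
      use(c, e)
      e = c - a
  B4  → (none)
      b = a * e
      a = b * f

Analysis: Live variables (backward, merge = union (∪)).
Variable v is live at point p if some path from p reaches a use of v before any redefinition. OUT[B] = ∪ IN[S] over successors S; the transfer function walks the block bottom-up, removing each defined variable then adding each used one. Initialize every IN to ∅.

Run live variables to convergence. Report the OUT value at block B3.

Answer: {a, e, f}

Working:
Per-block solution:
  B0:   IN={a, b, c, f}   OUT={a, b, e, f}
  B1:   IN={b, e, f}   OUT={a, b, c, e, f}
  B2:   IN={a, b, e, f}   OUT={a, c, e, f}
  B3:   IN={a, c, e, f}   OUT={a, e, f}
  B4:   IN={a, e, f}   OUT={}

Merge at B3: OUT[B3] = IN[B4] = {a, e, f}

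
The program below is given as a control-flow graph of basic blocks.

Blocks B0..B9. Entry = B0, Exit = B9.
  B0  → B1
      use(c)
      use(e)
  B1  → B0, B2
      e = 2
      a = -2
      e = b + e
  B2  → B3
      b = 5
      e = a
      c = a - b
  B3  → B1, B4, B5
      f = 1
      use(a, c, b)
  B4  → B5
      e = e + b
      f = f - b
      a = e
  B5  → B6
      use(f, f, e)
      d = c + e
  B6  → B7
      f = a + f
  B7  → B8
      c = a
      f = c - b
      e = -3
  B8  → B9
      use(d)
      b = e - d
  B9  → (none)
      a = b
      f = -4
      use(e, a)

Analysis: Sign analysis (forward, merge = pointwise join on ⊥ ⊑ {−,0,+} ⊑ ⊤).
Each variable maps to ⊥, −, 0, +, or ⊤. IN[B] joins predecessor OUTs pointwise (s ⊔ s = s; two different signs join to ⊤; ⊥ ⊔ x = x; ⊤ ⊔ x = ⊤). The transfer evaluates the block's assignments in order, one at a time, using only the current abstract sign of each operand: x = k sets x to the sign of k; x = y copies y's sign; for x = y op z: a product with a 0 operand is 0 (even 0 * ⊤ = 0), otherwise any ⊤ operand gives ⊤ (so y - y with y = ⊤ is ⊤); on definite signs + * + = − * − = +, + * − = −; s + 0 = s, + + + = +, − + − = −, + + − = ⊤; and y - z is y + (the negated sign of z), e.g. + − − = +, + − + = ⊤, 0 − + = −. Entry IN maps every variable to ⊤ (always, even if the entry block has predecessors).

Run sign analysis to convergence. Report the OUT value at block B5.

Answer: {a: ⊤, b: +, c: -, d: ⊤, e: ⊤, f: ⊤}

Trace:
Converged values:
  B0:   IN=(all ⊤)   OUT=(all ⊤)
  B1:   IN=(all ⊤)   OUT={a:-; rest ⊤}
  B2:   IN={a:-; rest ⊤}   OUT={a:-, b:+, c:-, e:-; rest ⊤}
  B3:   IN={a:-, b:+, c:-, e:-; rest ⊤}   OUT={a:-, b:+, c:-, e:-, f:+; rest ⊤}
  B4:   IN={a:-, b:+, c:-, e:-, f:+; rest ⊤}   OUT={b:+, c:-; rest ⊤}
  B5:   IN={b:+, c:-; rest ⊤}   OUT={b:+, c:-; rest ⊤}
  B6:   IN={b:+, c:-; rest ⊤}   OUT={b:+, c:-; rest ⊤}
  B7:   IN={b:+, c:-; rest ⊤}   OUT={b:+, e:-; rest ⊤}
  B8:   IN={b:+, e:-; rest ⊤}   OUT={e:-; rest ⊤}
  B9:   IN={e:-; rest ⊤}   OUT={e:-, f:-; rest ⊤}

Merge at B5: IN[B5] = OUT[B3] ⊔ OUT[B4] = {a: ⊤, b: +, c: -, d: ⊤, e: ⊤, f: ⊤}
Applying B5's transfer function to that IN value gives OUT[B5] (row B5 above).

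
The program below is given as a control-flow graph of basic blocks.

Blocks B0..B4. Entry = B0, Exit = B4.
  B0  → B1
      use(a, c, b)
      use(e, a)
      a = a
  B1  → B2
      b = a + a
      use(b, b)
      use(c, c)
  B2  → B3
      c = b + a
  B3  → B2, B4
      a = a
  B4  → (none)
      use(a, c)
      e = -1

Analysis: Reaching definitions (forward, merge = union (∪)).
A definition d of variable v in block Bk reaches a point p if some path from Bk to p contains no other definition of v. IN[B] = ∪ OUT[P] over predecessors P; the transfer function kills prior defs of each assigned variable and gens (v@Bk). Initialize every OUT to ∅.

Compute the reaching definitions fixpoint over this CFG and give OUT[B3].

Fixpoint table:
  B0: | IN={} | OUT={a@B0}
  B1: | IN={a@B0} | OUT={a@B0, b@B1}
  B2: | IN={a@B0, a@B3, b@B1, c@B2} | OUT={a@B0, a@B3, b@B1, c@B2}
  B3: | IN={a@B0, a@B3, b@B1, c@B2} | OUT={a@B3, b@B1, c@B2}
  B4: | IN={a@B3, b@B1, c@B2} | OUT={a@B3, b@B1, c@B2, e@B4}

Merge at B3: IN[B3] = OUT[B2] = {a@B0, a@B3, b@B1, c@B2}
Applying B3's transfer function to that IN value gives OUT[B3] (row B3 above).

Answer: {a@B3, b@B1, c@B2}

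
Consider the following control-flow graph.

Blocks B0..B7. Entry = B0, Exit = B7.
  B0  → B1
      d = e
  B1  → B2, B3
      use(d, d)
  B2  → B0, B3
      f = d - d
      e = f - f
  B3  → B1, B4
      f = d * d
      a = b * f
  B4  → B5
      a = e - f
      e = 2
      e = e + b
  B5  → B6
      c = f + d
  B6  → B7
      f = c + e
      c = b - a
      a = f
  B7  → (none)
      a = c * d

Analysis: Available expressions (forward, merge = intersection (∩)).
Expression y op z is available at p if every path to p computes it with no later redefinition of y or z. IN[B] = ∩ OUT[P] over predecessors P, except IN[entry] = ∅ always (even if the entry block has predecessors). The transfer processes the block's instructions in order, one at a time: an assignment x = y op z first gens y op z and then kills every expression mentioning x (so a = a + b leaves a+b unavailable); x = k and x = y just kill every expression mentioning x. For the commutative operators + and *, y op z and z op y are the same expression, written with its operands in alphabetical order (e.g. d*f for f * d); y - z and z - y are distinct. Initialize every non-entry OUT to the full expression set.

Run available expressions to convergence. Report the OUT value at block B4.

Answer: {b*f, d*d}

Working:
Converged values:
  B0: | IN={} | OUT={}
  B1: | IN={} | OUT={}
  B2: | IN={} | OUT={d-d, f-f}
  B3: | IN={} | OUT={b*f, d*d}
  B4: | IN={b*f, d*d} | OUT={b*f, d*d}
  B5: | IN={b*f, d*d} | OUT={b*f, d*d, d+f}
  B6: | IN={b*f, d*d, d+f} | OUT={d*d}
  B7: | IN={d*d} | OUT={c*d, d*d}

Merge at B4: IN[B4] = OUT[B3] = {b*f, d*d}
Applying B4's transfer function to that IN value gives OUT[B4] (row B4 above).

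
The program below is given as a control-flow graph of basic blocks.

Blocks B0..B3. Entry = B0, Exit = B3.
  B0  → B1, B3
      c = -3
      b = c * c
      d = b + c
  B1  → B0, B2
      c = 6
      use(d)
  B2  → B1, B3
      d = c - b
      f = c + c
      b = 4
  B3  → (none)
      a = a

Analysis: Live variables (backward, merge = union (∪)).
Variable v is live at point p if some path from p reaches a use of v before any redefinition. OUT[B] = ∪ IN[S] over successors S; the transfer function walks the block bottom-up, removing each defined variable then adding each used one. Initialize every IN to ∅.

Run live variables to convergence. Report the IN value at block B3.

Answer: {a}

Derivation:
Per-block solution:
  B0: | IN={a} | OUT={a, b, d}
  B1: | IN={a, b, d} | OUT={a, b, c}
  B2: | IN={a, b, c} | OUT={a, b, d}
  B3: | IN={a} | OUT={}

B3 is the boundary node: OUT[B3] = {}
Applying B3's transfer function to that OUT value gives IN[B3] (row B3 above).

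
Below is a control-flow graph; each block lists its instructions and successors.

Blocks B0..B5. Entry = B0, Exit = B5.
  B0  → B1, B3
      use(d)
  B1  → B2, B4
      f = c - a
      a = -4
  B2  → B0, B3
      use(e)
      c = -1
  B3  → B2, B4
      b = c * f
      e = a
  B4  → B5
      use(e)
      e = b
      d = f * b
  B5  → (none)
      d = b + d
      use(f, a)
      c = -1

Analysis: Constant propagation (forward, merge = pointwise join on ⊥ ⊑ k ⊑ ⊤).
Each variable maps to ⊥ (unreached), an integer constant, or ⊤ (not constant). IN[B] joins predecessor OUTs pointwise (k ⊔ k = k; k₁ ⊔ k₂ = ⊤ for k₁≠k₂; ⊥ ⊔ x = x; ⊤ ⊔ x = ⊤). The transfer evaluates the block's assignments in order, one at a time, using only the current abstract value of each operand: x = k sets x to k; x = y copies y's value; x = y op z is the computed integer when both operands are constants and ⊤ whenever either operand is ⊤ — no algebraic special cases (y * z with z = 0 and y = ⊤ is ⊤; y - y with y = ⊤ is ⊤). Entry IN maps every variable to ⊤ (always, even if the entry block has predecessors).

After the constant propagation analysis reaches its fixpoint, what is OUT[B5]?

Per-block solution:
  B0:  IN=(all ⊤)  OUT=(all ⊤)
  B1:  IN=(all ⊤)  OUT={a:-4; rest ⊤}
  B2:  IN=(all ⊤)  OUT={c:-1; rest ⊤}
  B3:  IN=(all ⊤)  OUT=(all ⊤)
  B4:  IN=(all ⊤)  OUT=(all ⊤)
  B5:  IN=(all ⊤)  OUT={c:-1; rest ⊤}

Merge at B5: IN[B5] = OUT[B4] = {a: ⊤, b: ⊤, c: ⊤, d: ⊤, e: ⊤, f: ⊤}
Applying B5's transfer function to that IN value gives OUT[B5] (row B5 above).

Answer: {a: ⊤, b: ⊤, c: -1, d: ⊤, e: ⊤, f: ⊤}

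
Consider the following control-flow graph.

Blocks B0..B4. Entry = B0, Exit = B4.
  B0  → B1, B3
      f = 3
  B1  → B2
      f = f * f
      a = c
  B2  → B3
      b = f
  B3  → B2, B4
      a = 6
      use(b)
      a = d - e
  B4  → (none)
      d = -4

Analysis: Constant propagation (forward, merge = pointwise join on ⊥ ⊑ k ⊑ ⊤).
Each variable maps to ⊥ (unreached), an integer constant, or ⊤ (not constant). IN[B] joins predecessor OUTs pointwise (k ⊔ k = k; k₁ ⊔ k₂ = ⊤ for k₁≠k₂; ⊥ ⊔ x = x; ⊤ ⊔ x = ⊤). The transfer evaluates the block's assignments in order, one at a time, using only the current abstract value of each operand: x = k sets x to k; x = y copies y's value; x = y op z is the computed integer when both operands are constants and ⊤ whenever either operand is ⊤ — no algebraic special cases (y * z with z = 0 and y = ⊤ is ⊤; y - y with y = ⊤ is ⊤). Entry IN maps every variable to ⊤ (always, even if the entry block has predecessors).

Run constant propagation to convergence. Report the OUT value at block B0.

Converged values:
  B0:   IN=(all ⊤)   OUT={f:3; rest ⊤}
  B1:   IN={f:3; rest ⊤}   OUT={f:9; rest ⊤}
  B2:   IN=(all ⊤)   OUT=(all ⊤)
  B3:   IN=(all ⊤)   OUT=(all ⊤)
  B4:   IN=(all ⊤)   OUT={d:-4; rest ⊤}

B0 is the boundary node: IN[B0] = {a: ⊤, b: ⊤, c: ⊤, d: ⊤, e: ⊤, f: ⊤}
Applying B0's transfer function to that IN value gives OUT[B0] (row B0 above).

Answer: {a: ⊤, b: ⊤, c: ⊤, d: ⊤, e: ⊤, f: 3}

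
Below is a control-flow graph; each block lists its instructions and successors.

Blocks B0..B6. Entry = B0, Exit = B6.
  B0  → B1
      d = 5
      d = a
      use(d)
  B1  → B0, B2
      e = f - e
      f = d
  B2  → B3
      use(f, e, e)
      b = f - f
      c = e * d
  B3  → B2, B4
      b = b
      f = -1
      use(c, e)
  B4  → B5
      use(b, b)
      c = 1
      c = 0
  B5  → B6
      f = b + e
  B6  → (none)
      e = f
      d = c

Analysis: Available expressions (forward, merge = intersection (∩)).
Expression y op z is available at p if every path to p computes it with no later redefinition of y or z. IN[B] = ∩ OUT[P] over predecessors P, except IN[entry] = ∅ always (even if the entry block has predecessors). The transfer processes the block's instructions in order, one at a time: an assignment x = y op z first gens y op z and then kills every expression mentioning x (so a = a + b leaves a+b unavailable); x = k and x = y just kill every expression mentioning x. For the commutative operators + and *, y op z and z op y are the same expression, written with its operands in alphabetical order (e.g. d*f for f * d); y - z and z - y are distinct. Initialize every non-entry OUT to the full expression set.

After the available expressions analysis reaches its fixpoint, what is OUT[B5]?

Fixpoint table:
  B0:   IN={}   OUT={}
  B1:   IN={}   OUT={}
  B2:   IN={}   OUT={d*e, f-f}
  B3:   IN={d*e, f-f}   OUT={d*e}
  B4:   IN={d*e}   OUT={d*e}
  B5:   IN={d*e}   OUT={b+e, d*e}
  B6:   IN={b+e, d*e}   OUT={}

Merge at B5: IN[B5] = OUT[B4] = {d*e}
Applying B5's transfer function to that IN value gives OUT[B5] (row B5 above).

Answer: {b+e, d*e}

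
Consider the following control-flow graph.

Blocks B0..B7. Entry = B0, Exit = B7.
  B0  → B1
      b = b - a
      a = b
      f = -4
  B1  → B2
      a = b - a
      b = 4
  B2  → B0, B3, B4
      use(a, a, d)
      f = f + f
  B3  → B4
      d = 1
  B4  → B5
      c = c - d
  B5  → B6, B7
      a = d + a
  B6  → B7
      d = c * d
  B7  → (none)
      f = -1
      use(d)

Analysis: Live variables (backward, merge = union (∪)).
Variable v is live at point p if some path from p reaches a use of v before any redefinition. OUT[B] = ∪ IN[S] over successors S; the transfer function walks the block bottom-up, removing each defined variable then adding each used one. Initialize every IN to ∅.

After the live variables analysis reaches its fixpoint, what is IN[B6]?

Fixpoint table:
  B0:  IN={a, b, c, d}  OUT={a, b, c, d, f}
  B1:  IN={a, b, c, d, f}  OUT={a, b, c, d, f}
  B2:  IN={a, b, c, d, f}  OUT={a, b, c, d}
  B3:  IN={a, c}  OUT={a, c, d}
  B4:  IN={a, c, d}  OUT={a, c, d}
  B5:  IN={a, c, d}  OUT={c, d}
  B6:  IN={c, d}  OUT={d}
  B7:  IN={d}  OUT={}

Merge at B6: OUT[B6] = IN[B7] = {d}
Applying B6's transfer function to that OUT value gives IN[B6] (row B6 above).

Answer: {c, d}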